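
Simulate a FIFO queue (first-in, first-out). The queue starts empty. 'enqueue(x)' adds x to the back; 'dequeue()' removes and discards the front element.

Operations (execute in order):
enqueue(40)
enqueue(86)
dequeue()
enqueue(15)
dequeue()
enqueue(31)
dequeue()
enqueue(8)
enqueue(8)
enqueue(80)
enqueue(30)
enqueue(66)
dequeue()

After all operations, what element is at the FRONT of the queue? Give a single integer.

enqueue(40): queue = [40]
enqueue(86): queue = [40, 86]
dequeue(): queue = [86]
enqueue(15): queue = [86, 15]
dequeue(): queue = [15]
enqueue(31): queue = [15, 31]
dequeue(): queue = [31]
enqueue(8): queue = [31, 8]
enqueue(8): queue = [31, 8, 8]
enqueue(80): queue = [31, 8, 8, 80]
enqueue(30): queue = [31, 8, 8, 80, 30]
enqueue(66): queue = [31, 8, 8, 80, 30, 66]
dequeue(): queue = [8, 8, 80, 30, 66]

Answer: 8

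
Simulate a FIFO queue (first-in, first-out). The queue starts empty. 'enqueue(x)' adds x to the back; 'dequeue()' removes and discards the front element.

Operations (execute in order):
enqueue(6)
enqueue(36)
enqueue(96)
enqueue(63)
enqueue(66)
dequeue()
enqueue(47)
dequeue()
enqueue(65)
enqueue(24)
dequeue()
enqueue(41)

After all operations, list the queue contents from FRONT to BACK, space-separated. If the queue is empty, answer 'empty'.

Answer: 63 66 47 65 24 41

Derivation:
enqueue(6): [6]
enqueue(36): [6, 36]
enqueue(96): [6, 36, 96]
enqueue(63): [6, 36, 96, 63]
enqueue(66): [6, 36, 96, 63, 66]
dequeue(): [36, 96, 63, 66]
enqueue(47): [36, 96, 63, 66, 47]
dequeue(): [96, 63, 66, 47]
enqueue(65): [96, 63, 66, 47, 65]
enqueue(24): [96, 63, 66, 47, 65, 24]
dequeue(): [63, 66, 47, 65, 24]
enqueue(41): [63, 66, 47, 65, 24, 41]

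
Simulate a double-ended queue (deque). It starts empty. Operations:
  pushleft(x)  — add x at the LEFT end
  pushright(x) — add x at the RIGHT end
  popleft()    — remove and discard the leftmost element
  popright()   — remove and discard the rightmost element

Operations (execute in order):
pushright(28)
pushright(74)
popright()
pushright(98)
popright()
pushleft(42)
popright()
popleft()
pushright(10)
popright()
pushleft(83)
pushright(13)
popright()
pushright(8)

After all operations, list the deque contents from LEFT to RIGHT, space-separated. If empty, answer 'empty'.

Answer: 83 8

Derivation:
pushright(28): [28]
pushright(74): [28, 74]
popright(): [28]
pushright(98): [28, 98]
popright(): [28]
pushleft(42): [42, 28]
popright(): [42]
popleft(): []
pushright(10): [10]
popright(): []
pushleft(83): [83]
pushright(13): [83, 13]
popright(): [83]
pushright(8): [83, 8]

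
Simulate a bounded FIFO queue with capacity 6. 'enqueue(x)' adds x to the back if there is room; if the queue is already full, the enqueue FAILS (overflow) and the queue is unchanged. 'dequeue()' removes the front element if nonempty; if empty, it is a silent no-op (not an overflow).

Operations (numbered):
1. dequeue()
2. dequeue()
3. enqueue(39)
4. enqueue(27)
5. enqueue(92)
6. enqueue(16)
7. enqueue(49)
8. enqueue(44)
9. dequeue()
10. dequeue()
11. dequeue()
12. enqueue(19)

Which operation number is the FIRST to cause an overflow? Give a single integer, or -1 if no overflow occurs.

1. dequeue(): empty, no-op, size=0
2. dequeue(): empty, no-op, size=0
3. enqueue(39): size=1
4. enqueue(27): size=2
5. enqueue(92): size=3
6. enqueue(16): size=4
7. enqueue(49): size=5
8. enqueue(44): size=6
9. dequeue(): size=5
10. dequeue(): size=4
11. dequeue(): size=3
12. enqueue(19): size=4

Answer: -1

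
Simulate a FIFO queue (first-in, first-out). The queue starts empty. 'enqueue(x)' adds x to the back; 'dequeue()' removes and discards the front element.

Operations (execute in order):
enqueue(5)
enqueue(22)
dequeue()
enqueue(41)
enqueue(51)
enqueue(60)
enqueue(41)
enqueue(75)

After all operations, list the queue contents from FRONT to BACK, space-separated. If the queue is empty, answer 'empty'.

enqueue(5): [5]
enqueue(22): [5, 22]
dequeue(): [22]
enqueue(41): [22, 41]
enqueue(51): [22, 41, 51]
enqueue(60): [22, 41, 51, 60]
enqueue(41): [22, 41, 51, 60, 41]
enqueue(75): [22, 41, 51, 60, 41, 75]

Answer: 22 41 51 60 41 75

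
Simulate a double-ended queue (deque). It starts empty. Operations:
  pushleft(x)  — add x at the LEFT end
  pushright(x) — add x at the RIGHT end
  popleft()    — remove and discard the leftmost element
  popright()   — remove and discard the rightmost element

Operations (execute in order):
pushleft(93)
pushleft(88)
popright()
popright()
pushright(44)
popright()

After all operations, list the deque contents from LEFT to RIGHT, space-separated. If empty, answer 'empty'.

Answer: empty

Derivation:
pushleft(93): [93]
pushleft(88): [88, 93]
popright(): [88]
popright(): []
pushright(44): [44]
popright(): []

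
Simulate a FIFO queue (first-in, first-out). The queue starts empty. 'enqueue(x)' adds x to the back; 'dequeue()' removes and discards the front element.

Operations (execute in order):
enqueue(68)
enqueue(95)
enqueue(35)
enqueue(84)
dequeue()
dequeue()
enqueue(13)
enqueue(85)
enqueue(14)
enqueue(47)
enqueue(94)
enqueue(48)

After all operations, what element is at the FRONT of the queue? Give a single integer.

enqueue(68): queue = [68]
enqueue(95): queue = [68, 95]
enqueue(35): queue = [68, 95, 35]
enqueue(84): queue = [68, 95, 35, 84]
dequeue(): queue = [95, 35, 84]
dequeue(): queue = [35, 84]
enqueue(13): queue = [35, 84, 13]
enqueue(85): queue = [35, 84, 13, 85]
enqueue(14): queue = [35, 84, 13, 85, 14]
enqueue(47): queue = [35, 84, 13, 85, 14, 47]
enqueue(94): queue = [35, 84, 13, 85, 14, 47, 94]
enqueue(48): queue = [35, 84, 13, 85, 14, 47, 94, 48]

Answer: 35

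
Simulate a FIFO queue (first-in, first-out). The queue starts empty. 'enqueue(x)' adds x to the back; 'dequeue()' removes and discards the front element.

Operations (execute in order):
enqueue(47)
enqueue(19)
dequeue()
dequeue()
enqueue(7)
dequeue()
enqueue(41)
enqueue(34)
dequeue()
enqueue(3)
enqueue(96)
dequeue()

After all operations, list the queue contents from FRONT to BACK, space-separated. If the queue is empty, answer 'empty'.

Answer: 3 96

Derivation:
enqueue(47): [47]
enqueue(19): [47, 19]
dequeue(): [19]
dequeue(): []
enqueue(7): [7]
dequeue(): []
enqueue(41): [41]
enqueue(34): [41, 34]
dequeue(): [34]
enqueue(3): [34, 3]
enqueue(96): [34, 3, 96]
dequeue(): [3, 96]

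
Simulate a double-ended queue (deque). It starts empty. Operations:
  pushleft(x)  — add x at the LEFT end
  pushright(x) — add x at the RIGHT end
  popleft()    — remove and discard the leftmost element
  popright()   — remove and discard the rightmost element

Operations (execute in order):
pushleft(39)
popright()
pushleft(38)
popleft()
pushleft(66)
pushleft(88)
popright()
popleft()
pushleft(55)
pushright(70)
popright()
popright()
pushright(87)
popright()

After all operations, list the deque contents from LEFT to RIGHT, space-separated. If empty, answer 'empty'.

Answer: empty

Derivation:
pushleft(39): [39]
popright(): []
pushleft(38): [38]
popleft(): []
pushleft(66): [66]
pushleft(88): [88, 66]
popright(): [88]
popleft(): []
pushleft(55): [55]
pushright(70): [55, 70]
popright(): [55]
popright(): []
pushright(87): [87]
popright(): []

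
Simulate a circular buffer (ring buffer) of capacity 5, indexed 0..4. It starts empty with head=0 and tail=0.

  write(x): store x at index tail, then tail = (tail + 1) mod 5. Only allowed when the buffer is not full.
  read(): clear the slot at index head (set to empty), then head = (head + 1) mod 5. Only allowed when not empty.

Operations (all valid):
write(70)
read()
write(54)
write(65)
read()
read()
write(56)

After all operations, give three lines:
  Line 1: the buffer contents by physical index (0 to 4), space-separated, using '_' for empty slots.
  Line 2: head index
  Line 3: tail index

write(70): buf=[70 _ _ _ _], head=0, tail=1, size=1
read(): buf=[_ _ _ _ _], head=1, tail=1, size=0
write(54): buf=[_ 54 _ _ _], head=1, tail=2, size=1
write(65): buf=[_ 54 65 _ _], head=1, tail=3, size=2
read(): buf=[_ _ 65 _ _], head=2, tail=3, size=1
read(): buf=[_ _ _ _ _], head=3, tail=3, size=0
write(56): buf=[_ _ _ 56 _], head=3, tail=4, size=1

Answer: _ _ _ 56 _
3
4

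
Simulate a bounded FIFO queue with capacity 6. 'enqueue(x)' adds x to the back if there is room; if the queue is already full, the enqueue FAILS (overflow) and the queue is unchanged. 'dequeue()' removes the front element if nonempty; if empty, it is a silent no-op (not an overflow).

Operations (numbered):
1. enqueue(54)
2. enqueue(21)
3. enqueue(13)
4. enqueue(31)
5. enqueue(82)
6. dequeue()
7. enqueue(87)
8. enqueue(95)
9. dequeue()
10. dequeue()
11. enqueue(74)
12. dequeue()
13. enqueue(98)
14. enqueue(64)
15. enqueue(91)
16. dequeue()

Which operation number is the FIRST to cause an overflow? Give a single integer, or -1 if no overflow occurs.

1. enqueue(54): size=1
2. enqueue(21): size=2
3. enqueue(13): size=3
4. enqueue(31): size=4
5. enqueue(82): size=5
6. dequeue(): size=4
7. enqueue(87): size=5
8. enqueue(95): size=6
9. dequeue(): size=5
10. dequeue(): size=4
11. enqueue(74): size=5
12. dequeue(): size=4
13. enqueue(98): size=5
14. enqueue(64): size=6
15. enqueue(91): size=6=cap → OVERFLOW (fail)
16. dequeue(): size=5

Answer: 15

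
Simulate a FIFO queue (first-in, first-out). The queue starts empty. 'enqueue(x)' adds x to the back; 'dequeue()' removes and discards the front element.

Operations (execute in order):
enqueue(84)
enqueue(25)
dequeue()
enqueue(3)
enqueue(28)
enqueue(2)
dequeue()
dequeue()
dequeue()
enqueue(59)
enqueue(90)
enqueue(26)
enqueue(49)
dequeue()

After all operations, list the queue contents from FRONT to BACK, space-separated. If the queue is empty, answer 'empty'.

enqueue(84): [84]
enqueue(25): [84, 25]
dequeue(): [25]
enqueue(3): [25, 3]
enqueue(28): [25, 3, 28]
enqueue(2): [25, 3, 28, 2]
dequeue(): [3, 28, 2]
dequeue(): [28, 2]
dequeue(): [2]
enqueue(59): [2, 59]
enqueue(90): [2, 59, 90]
enqueue(26): [2, 59, 90, 26]
enqueue(49): [2, 59, 90, 26, 49]
dequeue(): [59, 90, 26, 49]

Answer: 59 90 26 49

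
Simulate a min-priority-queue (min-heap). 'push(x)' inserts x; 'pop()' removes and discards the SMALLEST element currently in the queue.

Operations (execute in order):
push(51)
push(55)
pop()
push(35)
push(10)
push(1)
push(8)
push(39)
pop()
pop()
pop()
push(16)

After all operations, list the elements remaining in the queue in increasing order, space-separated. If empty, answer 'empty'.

push(51): heap contents = [51]
push(55): heap contents = [51, 55]
pop() → 51: heap contents = [55]
push(35): heap contents = [35, 55]
push(10): heap contents = [10, 35, 55]
push(1): heap contents = [1, 10, 35, 55]
push(8): heap contents = [1, 8, 10, 35, 55]
push(39): heap contents = [1, 8, 10, 35, 39, 55]
pop() → 1: heap contents = [8, 10, 35, 39, 55]
pop() → 8: heap contents = [10, 35, 39, 55]
pop() → 10: heap contents = [35, 39, 55]
push(16): heap contents = [16, 35, 39, 55]

Answer: 16 35 39 55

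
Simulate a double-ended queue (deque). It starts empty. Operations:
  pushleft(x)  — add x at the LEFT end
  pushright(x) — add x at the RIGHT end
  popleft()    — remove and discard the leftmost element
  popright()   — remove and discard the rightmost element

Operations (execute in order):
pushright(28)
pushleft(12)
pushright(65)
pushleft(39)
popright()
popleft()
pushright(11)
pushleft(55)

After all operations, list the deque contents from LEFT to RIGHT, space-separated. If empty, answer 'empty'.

pushright(28): [28]
pushleft(12): [12, 28]
pushright(65): [12, 28, 65]
pushleft(39): [39, 12, 28, 65]
popright(): [39, 12, 28]
popleft(): [12, 28]
pushright(11): [12, 28, 11]
pushleft(55): [55, 12, 28, 11]

Answer: 55 12 28 11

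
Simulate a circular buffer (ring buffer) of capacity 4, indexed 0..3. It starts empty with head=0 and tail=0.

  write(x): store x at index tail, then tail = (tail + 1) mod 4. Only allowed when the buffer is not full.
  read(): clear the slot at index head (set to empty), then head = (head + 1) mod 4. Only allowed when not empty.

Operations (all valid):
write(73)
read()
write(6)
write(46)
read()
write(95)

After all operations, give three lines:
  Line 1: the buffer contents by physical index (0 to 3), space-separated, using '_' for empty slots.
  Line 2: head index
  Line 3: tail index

Answer: _ _ 46 95
2
0

Derivation:
write(73): buf=[73 _ _ _], head=0, tail=1, size=1
read(): buf=[_ _ _ _], head=1, tail=1, size=0
write(6): buf=[_ 6 _ _], head=1, tail=2, size=1
write(46): buf=[_ 6 46 _], head=1, tail=3, size=2
read(): buf=[_ _ 46 _], head=2, tail=3, size=1
write(95): buf=[_ _ 46 95], head=2, tail=0, size=2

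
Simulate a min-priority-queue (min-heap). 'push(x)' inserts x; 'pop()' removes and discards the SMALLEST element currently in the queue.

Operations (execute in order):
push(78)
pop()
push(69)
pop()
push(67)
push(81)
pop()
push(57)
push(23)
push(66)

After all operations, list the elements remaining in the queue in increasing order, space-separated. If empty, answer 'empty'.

push(78): heap contents = [78]
pop() → 78: heap contents = []
push(69): heap contents = [69]
pop() → 69: heap contents = []
push(67): heap contents = [67]
push(81): heap contents = [67, 81]
pop() → 67: heap contents = [81]
push(57): heap contents = [57, 81]
push(23): heap contents = [23, 57, 81]
push(66): heap contents = [23, 57, 66, 81]

Answer: 23 57 66 81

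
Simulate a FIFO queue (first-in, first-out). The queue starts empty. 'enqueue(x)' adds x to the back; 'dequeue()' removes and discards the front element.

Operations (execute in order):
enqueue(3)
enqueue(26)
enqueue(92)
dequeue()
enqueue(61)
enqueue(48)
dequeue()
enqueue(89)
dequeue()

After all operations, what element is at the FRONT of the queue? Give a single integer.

enqueue(3): queue = [3]
enqueue(26): queue = [3, 26]
enqueue(92): queue = [3, 26, 92]
dequeue(): queue = [26, 92]
enqueue(61): queue = [26, 92, 61]
enqueue(48): queue = [26, 92, 61, 48]
dequeue(): queue = [92, 61, 48]
enqueue(89): queue = [92, 61, 48, 89]
dequeue(): queue = [61, 48, 89]

Answer: 61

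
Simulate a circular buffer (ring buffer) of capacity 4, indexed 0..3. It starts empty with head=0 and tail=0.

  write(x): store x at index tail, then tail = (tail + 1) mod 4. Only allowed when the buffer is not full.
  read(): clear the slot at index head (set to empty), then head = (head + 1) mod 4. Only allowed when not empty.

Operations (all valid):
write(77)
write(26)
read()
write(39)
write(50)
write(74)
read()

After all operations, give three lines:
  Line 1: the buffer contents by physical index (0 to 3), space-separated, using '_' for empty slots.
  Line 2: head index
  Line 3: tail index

Answer: 74 _ 39 50
2
1

Derivation:
write(77): buf=[77 _ _ _], head=0, tail=1, size=1
write(26): buf=[77 26 _ _], head=0, tail=2, size=2
read(): buf=[_ 26 _ _], head=1, tail=2, size=1
write(39): buf=[_ 26 39 _], head=1, tail=3, size=2
write(50): buf=[_ 26 39 50], head=1, tail=0, size=3
write(74): buf=[74 26 39 50], head=1, tail=1, size=4
read(): buf=[74 _ 39 50], head=2, tail=1, size=3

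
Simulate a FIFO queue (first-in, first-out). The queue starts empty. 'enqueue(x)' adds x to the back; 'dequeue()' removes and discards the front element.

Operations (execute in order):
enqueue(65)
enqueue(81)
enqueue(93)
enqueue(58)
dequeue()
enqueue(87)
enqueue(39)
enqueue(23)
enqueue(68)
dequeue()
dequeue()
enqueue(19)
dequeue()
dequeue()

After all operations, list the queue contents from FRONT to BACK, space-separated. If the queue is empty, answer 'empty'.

enqueue(65): [65]
enqueue(81): [65, 81]
enqueue(93): [65, 81, 93]
enqueue(58): [65, 81, 93, 58]
dequeue(): [81, 93, 58]
enqueue(87): [81, 93, 58, 87]
enqueue(39): [81, 93, 58, 87, 39]
enqueue(23): [81, 93, 58, 87, 39, 23]
enqueue(68): [81, 93, 58, 87, 39, 23, 68]
dequeue(): [93, 58, 87, 39, 23, 68]
dequeue(): [58, 87, 39, 23, 68]
enqueue(19): [58, 87, 39, 23, 68, 19]
dequeue(): [87, 39, 23, 68, 19]
dequeue(): [39, 23, 68, 19]

Answer: 39 23 68 19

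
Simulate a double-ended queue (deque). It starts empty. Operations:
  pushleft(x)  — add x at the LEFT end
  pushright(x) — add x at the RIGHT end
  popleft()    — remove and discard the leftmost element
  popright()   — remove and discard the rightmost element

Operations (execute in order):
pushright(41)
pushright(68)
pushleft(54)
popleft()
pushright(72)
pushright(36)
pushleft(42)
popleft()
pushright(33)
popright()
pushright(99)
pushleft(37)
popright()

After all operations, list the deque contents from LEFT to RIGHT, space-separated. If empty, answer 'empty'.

Answer: 37 41 68 72 36

Derivation:
pushright(41): [41]
pushright(68): [41, 68]
pushleft(54): [54, 41, 68]
popleft(): [41, 68]
pushright(72): [41, 68, 72]
pushright(36): [41, 68, 72, 36]
pushleft(42): [42, 41, 68, 72, 36]
popleft(): [41, 68, 72, 36]
pushright(33): [41, 68, 72, 36, 33]
popright(): [41, 68, 72, 36]
pushright(99): [41, 68, 72, 36, 99]
pushleft(37): [37, 41, 68, 72, 36, 99]
popright(): [37, 41, 68, 72, 36]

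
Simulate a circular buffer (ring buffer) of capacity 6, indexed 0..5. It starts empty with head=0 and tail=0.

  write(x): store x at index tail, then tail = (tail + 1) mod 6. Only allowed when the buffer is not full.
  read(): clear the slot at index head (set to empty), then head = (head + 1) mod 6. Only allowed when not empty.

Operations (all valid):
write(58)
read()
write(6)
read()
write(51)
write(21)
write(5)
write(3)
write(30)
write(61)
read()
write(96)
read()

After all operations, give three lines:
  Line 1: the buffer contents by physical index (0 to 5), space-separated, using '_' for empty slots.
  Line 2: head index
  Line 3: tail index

write(58): buf=[58 _ _ _ _ _], head=0, tail=1, size=1
read(): buf=[_ _ _ _ _ _], head=1, tail=1, size=0
write(6): buf=[_ 6 _ _ _ _], head=1, tail=2, size=1
read(): buf=[_ _ _ _ _ _], head=2, tail=2, size=0
write(51): buf=[_ _ 51 _ _ _], head=2, tail=3, size=1
write(21): buf=[_ _ 51 21 _ _], head=2, tail=4, size=2
write(5): buf=[_ _ 51 21 5 _], head=2, tail=5, size=3
write(3): buf=[_ _ 51 21 5 3], head=2, tail=0, size=4
write(30): buf=[30 _ 51 21 5 3], head=2, tail=1, size=5
write(61): buf=[30 61 51 21 5 3], head=2, tail=2, size=6
read(): buf=[30 61 _ 21 5 3], head=3, tail=2, size=5
write(96): buf=[30 61 96 21 5 3], head=3, tail=3, size=6
read(): buf=[30 61 96 _ 5 3], head=4, tail=3, size=5

Answer: 30 61 96 _ 5 3
4
3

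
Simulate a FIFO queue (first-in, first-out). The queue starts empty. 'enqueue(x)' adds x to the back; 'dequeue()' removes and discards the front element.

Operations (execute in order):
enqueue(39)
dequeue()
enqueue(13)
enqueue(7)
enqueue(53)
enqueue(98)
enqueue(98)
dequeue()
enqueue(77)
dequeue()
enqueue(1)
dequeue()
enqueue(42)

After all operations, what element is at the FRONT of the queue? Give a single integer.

enqueue(39): queue = [39]
dequeue(): queue = []
enqueue(13): queue = [13]
enqueue(7): queue = [13, 7]
enqueue(53): queue = [13, 7, 53]
enqueue(98): queue = [13, 7, 53, 98]
enqueue(98): queue = [13, 7, 53, 98, 98]
dequeue(): queue = [7, 53, 98, 98]
enqueue(77): queue = [7, 53, 98, 98, 77]
dequeue(): queue = [53, 98, 98, 77]
enqueue(1): queue = [53, 98, 98, 77, 1]
dequeue(): queue = [98, 98, 77, 1]
enqueue(42): queue = [98, 98, 77, 1, 42]

Answer: 98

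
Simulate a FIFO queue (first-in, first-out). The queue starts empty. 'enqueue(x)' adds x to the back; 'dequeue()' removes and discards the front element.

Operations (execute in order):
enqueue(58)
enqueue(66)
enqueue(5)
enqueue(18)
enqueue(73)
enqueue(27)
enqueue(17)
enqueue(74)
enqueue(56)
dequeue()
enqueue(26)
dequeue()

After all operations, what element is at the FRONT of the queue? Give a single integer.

Answer: 5

Derivation:
enqueue(58): queue = [58]
enqueue(66): queue = [58, 66]
enqueue(5): queue = [58, 66, 5]
enqueue(18): queue = [58, 66, 5, 18]
enqueue(73): queue = [58, 66, 5, 18, 73]
enqueue(27): queue = [58, 66, 5, 18, 73, 27]
enqueue(17): queue = [58, 66, 5, 18, 73, 27, 17]
enqueue(74): queue = [58, 66, 5, 18, 73, 27, 17, 74]
enqueue(56): queue = [58, 66, 5, 18, 73, 27, 17, 74, 56]
dequeue(): queue = [66, 5, 18, 73, 27, 17, 74, 56]
enqueue(26): queue = [66, 5, 18, 73, 27, 17, 74, 56, 26]
dequeue(): queue = [5, 18, 73, 27, 17, 74, 56, 26]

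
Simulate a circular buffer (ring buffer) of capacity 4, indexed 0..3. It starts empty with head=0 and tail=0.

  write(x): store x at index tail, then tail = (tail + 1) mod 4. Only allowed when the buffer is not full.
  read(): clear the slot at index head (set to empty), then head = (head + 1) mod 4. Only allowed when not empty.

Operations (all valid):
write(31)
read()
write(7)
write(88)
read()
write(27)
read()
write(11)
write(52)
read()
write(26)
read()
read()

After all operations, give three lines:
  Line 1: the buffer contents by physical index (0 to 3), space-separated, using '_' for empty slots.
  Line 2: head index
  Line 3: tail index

Answer: _ _ 26 _
2
3

Derivation:
write(31): buf=[31 _ _ _], head=0, tail=1, size=1
read(): buf=[_ _ _ _], head=1, tail=1, size=0
write(7): buf=[_ 7 _ _], head=1, tail=2, size=1
write(88): buf=[_ 7 88 _], head=1, tail=3, size=2
read(): buf=[_ _ 88 _], head=2, tail=3, size=1
write(27): buf=[_ _ 88 27], head=2, tail=0, size=2
read(): buf=[_ _ _ 27], head=3, tail=0, size=1
write(11): buf=[11 _ _ 27], head=3, tail=1, size=2
write(52): buf=[11 52 _ 27], head=3, tail=2, size=3
read(): buf=[11 52 _ _], head=0, tail=2, size=2
write(26): buf=[11 52 26 _], head=0, tail=3, size=3
read(): buf=[_ 52 26 _], head=1, tail=3, size=2
read(): buf=[_ _ 26 _], head=2, tail=3, size=1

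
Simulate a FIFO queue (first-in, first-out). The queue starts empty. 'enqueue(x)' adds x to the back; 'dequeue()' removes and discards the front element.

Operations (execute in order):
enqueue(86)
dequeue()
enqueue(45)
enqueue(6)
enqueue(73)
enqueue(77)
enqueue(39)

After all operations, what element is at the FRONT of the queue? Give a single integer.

Answer: 45

Derivation:
enqueue(86): queue = [86]
dequeue(): queue = []
enqueue(45): queue = [45]
enqueue(6): queue = [45, 6]
enqueue(73): queue = [45, 6, 73]
enqueue(77): queue = [45, 6, 73, 77]
enqueue(39): queue = [45, 6, 73, 77, 39]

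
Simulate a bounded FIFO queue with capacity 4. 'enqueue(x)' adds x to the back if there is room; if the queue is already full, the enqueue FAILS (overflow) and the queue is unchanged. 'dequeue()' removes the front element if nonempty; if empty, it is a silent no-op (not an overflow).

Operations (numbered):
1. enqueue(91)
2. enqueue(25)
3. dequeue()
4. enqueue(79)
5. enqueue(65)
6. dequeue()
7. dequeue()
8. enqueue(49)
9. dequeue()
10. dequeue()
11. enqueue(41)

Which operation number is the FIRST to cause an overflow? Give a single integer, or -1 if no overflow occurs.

Answer: -1

Derivation:
1. enqueue(91): size=1
2. enqueue(25): size=2
3. dequeue(): size=1
4. enqueue(79): size=2
5. enqueue(65): size=3
6. dequeue(): size=2
7. dequeue(): size=1
8. enqueue(49): size=2
9. dequeue(): size=1
10. dequeue(): size=0
11. enqueue(41): size=1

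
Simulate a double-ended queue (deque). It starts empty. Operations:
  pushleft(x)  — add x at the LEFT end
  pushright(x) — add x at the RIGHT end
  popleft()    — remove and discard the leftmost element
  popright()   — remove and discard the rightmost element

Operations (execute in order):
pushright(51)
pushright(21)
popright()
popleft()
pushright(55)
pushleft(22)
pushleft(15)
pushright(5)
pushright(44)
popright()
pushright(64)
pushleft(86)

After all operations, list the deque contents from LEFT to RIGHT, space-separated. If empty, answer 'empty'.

pushright(51): [51]
pushright(21): [51, 21]
popright(): [51]
popleft(): []
pushright(55): [55]
pushleft(22): [22, 55]
pushleft(15): [15, 22, 55]
pushright(5): [15, 22, 55, 5]
pushright(44): [15, 22, 55, 5, 44]
popright(): [15, 22, 55, 5]
pushright(64): [15, 22, 55, 5, 64]
pushleft(86): [86, 15, 22, 55, 5, 64]

Answer: 86 15 22 55 5 64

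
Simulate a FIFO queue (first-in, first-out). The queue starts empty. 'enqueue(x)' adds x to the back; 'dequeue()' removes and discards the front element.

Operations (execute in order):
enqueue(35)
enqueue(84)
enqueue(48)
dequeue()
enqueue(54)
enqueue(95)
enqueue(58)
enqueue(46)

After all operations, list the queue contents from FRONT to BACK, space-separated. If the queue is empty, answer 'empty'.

enqueue(35): [35]
enqueue(84): [35, 84]
enqueue(48): [35, 84, 48]
dequeue(): [84, 48]
enqueue(54): [84, 48, 54]
enqueue(95): [84, 48, 54, 95]
enqueue(58): [84, 48, 54, 95, 58]
enqueue(46): [84, 48, 54, 95, 58, 46]

Answer: 84 48 54 95 58 46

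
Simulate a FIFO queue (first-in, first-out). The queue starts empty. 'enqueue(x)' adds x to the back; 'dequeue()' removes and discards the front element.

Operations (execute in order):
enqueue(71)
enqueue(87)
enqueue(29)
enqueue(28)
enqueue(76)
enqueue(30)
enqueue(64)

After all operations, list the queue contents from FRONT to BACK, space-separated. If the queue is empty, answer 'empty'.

enqueue(71): [71]
enqueue(87): [71, 87]
enqueue(29): [71, 87, 29]
enqueue(28): [71, 87, 29, 28]
enqueue(76): [71, 87, 29, 28, 76]
enqueue(30): [71, 87, 29, 28, 76, 30]
enqueue(64): [71, 87, 29, 28, 76, 30, 64]

Answer: 71 87 29 28 76 30 64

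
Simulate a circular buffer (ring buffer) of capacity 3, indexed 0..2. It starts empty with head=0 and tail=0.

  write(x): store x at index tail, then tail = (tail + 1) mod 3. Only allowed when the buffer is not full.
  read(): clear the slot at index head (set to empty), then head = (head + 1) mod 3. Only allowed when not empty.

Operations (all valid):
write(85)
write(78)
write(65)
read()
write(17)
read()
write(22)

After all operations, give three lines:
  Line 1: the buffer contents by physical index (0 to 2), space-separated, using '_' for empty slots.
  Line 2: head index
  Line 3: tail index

Answer: 17 22 65
2
2

Derivation:
write(85): buf=[85 _ _], head=0, tail=1, size=1
write(78): buf=[85 78 _], head=0, tail=2, size=2
write(65): buf=[85 78 65], head=0, tail=0, size=3
read(): buf=[_ 78 65], head=1, tail=0, size=2
write(17): buf=[17 78 65], head=1, tail=1, size=3
read(): buf=[17 _ 65], head=2, tail=1, size=2
write(22): buf=[17 22 65], head=2, tail=2, size=3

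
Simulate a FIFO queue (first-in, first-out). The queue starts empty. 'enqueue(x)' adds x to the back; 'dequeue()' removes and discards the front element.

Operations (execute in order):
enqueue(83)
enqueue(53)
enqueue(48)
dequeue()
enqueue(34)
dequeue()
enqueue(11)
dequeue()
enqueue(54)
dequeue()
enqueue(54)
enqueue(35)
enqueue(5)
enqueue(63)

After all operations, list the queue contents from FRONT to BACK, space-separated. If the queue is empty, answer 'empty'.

enqueue(83): [83]
enqueue(53): [83, 53]
enqueue(48): [83, 53, 48]
dequeue(): [53, 48]
enqueue(34): [53, 48, 34]
dequeue(): [48, 34]
enqueue(11): [48, 34, 11]
dequeue(): [34, 11]
enqueue(54): [34, 11, 54]
dequeue(): [11, 54]
enqueue(54): [11, 54, 54]
enqueue(35): [11, 54, 54, 35]
enqueue(5): [11, 54, 54, 35, 5]
enqueue(63): [11, 54, 54, 35, 5, 63]

Answer: 11 54 54 35 5 63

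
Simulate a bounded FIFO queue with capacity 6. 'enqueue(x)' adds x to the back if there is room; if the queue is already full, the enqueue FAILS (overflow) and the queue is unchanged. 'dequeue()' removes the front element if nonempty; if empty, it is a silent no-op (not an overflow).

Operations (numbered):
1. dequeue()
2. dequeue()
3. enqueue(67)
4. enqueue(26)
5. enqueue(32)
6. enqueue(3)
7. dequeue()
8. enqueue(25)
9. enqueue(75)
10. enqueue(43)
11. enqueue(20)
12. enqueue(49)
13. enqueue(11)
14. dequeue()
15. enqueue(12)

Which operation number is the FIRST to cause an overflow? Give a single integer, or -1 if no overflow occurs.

1. dequeue(): empty, no-op, size=0
2. dequeue(): empty, no-op, size=0
3. enqueue(67): size=1
4. enqueue(26): size=2
5. enqueue(32): size=3
6. enqueue(3): size=4
7. dequeue(): size=3
8. enqueue(25): size=4
9. enqueue(75): size=5
10. enqueue(43): size=6
11. enqueue(20): size=6=cap → OVERFLOW (fail)
12. enqueue(49): size=6=cap → OVERFLOW (fail)
13. enqueue(11): size=6=cap → OVERFLOW (fail)
14. dequeue(): size=5
15. enqueue(12): size=6

Answer: 11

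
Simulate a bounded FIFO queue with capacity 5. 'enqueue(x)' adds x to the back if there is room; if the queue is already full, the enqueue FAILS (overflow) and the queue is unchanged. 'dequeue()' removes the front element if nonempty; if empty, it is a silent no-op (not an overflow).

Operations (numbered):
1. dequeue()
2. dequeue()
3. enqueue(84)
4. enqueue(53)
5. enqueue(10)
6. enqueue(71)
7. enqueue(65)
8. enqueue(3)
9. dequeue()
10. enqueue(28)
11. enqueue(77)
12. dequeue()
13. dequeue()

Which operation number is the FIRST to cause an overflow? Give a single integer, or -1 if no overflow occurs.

1. dequeue(): empty, no-op, size=0
2. dequeue(): empty, no-op, size=0
3. enqueue(84): size=1
4. enqueue(53): size=2
5. enqueue(10): size=3
6. enqueue(71): size=4
7. enqueue(65): size=5
8. enqueue(3): size=5=cap → OVERFLOW (fail)
9. dequeue(): size=4
10. enqueue(28): size=5
11. enqueue(77): size=5=cap → OVERFLOW (fail)
12. dequeue(): size=4
13. dequeue(): size=3

Answer: 8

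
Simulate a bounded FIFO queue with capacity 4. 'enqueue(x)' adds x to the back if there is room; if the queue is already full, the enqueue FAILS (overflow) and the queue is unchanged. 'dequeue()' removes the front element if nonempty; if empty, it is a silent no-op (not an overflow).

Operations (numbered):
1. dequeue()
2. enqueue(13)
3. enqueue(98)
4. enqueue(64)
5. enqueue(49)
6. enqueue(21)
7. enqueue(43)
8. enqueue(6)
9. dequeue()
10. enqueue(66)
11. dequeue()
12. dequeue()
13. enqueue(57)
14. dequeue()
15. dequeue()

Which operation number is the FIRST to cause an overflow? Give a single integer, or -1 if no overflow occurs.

Answer: 6

Derivation:
1. dequeue(): empty, no-op, size=0
2. enqueue(13): size=1
3. enqueue(98): size=2
4. enqueue(64): size=3
5. enqueue(49): size=4
6. enqueue(21): size=4=cap → OVERFLOW (fail)
7. enqueue(43): size=4=cap → OVERFLOW (fail)
8. enqueue(6): size=4=cap → OVERFLOW (fail)
9. dequeue(): size=3
10. enqueue(66): size=4
11. dequeue(): size=3
12. dequeue(): size=2
13. enqueue(57): size=3
14. dequeue(): size=2
15. dequeue(): size=1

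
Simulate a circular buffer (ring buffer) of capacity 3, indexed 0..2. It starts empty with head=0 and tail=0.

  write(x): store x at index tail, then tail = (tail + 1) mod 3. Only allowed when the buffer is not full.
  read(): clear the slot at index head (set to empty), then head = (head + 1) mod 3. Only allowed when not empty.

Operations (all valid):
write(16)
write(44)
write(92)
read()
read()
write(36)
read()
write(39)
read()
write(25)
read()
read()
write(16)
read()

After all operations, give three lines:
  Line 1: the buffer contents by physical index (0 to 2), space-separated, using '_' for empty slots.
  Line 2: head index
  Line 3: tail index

Answer: _ _ _
1
1

Derivation:
write(16): buf=[16 _ _], head=0, tail=1, size=1
write(44): buf=[16 44 _], head=0, tail=2, size=2
write(92): buf=[16 44 92], head=0, tail=0, size=3
read(): buf=[_ 44 92], head=1, tail=0, size=2
read(): buf=[_ _ 92], head=2, tail=0, size=1
write(36): buf=[36 _ 92], head=2, tail=1, size=2
read(): buf=[36 _ _], head=0, tail=1, size=1
write(39): buf=[36 39 _], head=0, tail=2, size=2
read(): buf=[_ 39 _], head=1, tail=2, size=1
write(25): buf=[_ 39 25], head=1, tail=0, size=2
read(): buf=[_ _ 25], head=2, tail=0, size=1
read(): buf=[_ _ _], head=0, tail=0, size=0
write(16): buf=[16 _ _], head=0, tail=1, size=1
read(): buf=[_ _ _], head=1, tail=1, size=0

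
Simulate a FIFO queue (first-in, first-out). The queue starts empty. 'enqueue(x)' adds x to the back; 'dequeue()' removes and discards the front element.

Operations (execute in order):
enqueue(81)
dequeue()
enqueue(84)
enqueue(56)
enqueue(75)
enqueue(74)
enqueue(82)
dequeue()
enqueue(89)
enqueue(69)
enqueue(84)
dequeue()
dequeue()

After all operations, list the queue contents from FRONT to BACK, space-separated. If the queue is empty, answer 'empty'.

Answer: 74 82 89 69 84

Derivation:
enqueue(81): [81]
dequeue(): []
enqueue(84): [84]
enqueue(56): [84, 56]
enqueue(75): [84, 56, 75]
enqueue(74): [84, 56, 75, 74]
enqueue(82): [84, 56, 75, 74, 82]
dequeue(): [56, 75, 74, 82]
enqueue(89): [56, 75, 74, 82, 89]
enqueue(69): [56, 75, 74, 82, 89, 69]
enqueue(84): [56, 75, 74, 82, 89, 69, 84]
dequeue(): [75, 74, 82, 89, 69, 84]
dequeue(): [74, 82, 89, 69, 84]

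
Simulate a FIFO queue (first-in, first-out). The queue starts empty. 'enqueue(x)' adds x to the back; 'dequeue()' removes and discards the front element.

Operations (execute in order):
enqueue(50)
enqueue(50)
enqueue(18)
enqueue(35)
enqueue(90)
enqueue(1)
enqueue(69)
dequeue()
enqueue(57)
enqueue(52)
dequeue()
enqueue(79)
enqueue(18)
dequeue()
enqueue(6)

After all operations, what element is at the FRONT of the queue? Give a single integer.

Answer: 35

Derivation:
enqueue(50): queue = [50]
enqueue(50): queue = [50, 50]
enqueue(18): queue = [50, 50, 18]
enqueue(35): queue = [50, 50, 18, 35]
enqueue(90): queue = [50, 50, 18, 35, 90]
enqueue(1): queue = [50, 50, 18, 35, 90, 1]
enqueue(69): queue = [50, 50, 18, 35, 90, 1, 69]
dequeue(): queue = [50, 18, 35, 90, 1, 69]
enqueue(57): queue = [50, 18, 35, 90, 1, 69, 57]
enqueue(52): queue = [50, 18, 35, 90, 1, 69, 57, 52]
dequeue(): queue = [18, 35, 90, 1, 69, 57, 52]
enqueue(79): queue = [18, 35, 90, 1, 69, 57, 52, 79]
enqueue(18): queue = [18, 35, 90, 1, 69, 57, 52, 79, 18]
dequeue(): queue = [35, 90, 1, 69, 57, 52, 79, 18]
enqueue(6): queue = [35, 90, 1, 69, 57, 52, 79, 18, 6]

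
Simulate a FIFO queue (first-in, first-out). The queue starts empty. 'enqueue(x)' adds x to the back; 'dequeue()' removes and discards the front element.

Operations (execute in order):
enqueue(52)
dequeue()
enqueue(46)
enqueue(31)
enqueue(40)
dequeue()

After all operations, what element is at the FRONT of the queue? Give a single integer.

enqueue(52): queue = [52]
dequeue(): queue = []
enqueue(46): queue = [46]
enqueue(31): queue = [46, 31]
enqueue(40): queue = [46, 31, 40]
dequeue(): queue = [31, 40]

Answer: 31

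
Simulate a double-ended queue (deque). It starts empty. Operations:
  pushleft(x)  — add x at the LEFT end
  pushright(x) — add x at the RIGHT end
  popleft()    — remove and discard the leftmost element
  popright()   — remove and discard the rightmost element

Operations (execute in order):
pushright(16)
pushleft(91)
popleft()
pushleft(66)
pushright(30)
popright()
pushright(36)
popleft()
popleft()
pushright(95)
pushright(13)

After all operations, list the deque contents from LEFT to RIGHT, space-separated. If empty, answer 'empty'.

pushright(16): [16]
pushleft(91): [91, 16]
popleft(): [16]
pushleft(66): [66, 16]
pushright(30): [66, 16, 30]
popright(): [66, 16]
pushright(36): [66, 16, 36]
popleft(): [16, 36]
popleft(): [36]
pushright(95): [36, 95]
pushright(13): [36, 95, 13]

Answer: 36 95 13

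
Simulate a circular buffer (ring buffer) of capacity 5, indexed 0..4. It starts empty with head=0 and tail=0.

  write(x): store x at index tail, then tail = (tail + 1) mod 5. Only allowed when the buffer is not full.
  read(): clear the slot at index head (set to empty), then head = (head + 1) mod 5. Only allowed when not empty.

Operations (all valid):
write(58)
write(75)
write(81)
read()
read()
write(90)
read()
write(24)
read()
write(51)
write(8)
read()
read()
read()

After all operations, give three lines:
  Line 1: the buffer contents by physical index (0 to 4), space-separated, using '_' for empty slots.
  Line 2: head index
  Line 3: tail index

Answer: _ _ _ _ _
2
2

Derivation:
write(58): buf=[58 _ _ _ _], head=0, tail=1, size=1
write(75): buf=[58 75 _ _ _], head=0, tail=2, size=2
write(81): buf=[58 75 81 _ _], head=0, tail=3, size=3
read(): buf=[_ 75 81 _ _], head=1, tail=3, size=2
read(): buf=[_ _ 81 _ _], head=2, tail=3, size=1
write(90): buf=[_ _ 81 90 _], head=2, tail=4, size=2
read(): buf=[_ _ _ 90 _], head=3, tail=4, size=1
write(24): buf=[_ _ _ 90 24], head=3, tail=0, size=2
read(): buf=[_ _ _ _ 24], head=4, tail=0, size=1
write(51): buf=[51 _ _ _ 24], head=4, tail=1, size=2
write(8): buf=[51 8 _ _ 24], head=4, tail=2, size=3
read(): buf=[51 8 _ _ _], head=0, tail=2, size=2
read(): buf=[_ 8 _ _ _], head=1, tail=2, size=1
read(): buf=[_ _ _ _ _], head=2, tail=2, size=0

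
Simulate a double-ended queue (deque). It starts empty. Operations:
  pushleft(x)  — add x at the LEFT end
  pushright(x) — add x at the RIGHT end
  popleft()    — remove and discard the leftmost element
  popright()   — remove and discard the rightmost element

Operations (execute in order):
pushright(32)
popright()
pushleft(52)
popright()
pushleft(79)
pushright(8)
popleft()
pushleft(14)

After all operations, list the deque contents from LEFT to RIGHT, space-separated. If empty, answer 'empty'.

Answer: 14 8

Derivation:
pushright(32): [32]
popright(): []
pushleft(52): [52]
popright(): []
pushleft(79): [79]
pushright(8): [79, 8]
popleft(): [8]
pushleft(14): [14, 8]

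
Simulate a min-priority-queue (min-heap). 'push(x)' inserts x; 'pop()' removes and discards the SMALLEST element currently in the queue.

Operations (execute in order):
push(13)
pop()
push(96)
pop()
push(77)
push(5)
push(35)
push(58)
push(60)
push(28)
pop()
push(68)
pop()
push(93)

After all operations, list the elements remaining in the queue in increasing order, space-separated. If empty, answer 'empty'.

Answer: 35 58 60 68 77 93

Derivation:
push(13): heap contents = [13]
pop() → 13: heap contents = []
push(96): heap contents = [96]
pop() → 96: heap contents = []
push(77): heap contents = [77]
push(5): heap contents = [5, 77]
push(35): heap contents = [5, 35, 77]
push(58): heap contents = [5, 35, 58, 77]
push(60): heap contents = [5, 35, 58, 60, 77]
push(28): heap contents = [5, 28, 35, 58, 60, 77]
pop() → 5: heap contents = [28, 35, 58, 60, 77]
push(68): heap contents = [28, 35, 58, 60, 68, 77]
pop() → 28: heap contents = [35, 58, 60, 68, 77]
push(93): heap contents = [35, 58, 60, 68, 77, 93]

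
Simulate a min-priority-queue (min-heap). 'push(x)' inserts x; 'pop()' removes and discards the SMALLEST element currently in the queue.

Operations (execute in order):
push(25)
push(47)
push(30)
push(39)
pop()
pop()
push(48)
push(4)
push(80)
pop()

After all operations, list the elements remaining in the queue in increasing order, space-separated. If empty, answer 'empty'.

push(25): heap contents = [25]
push(47): heap contents = [25, 47]
push(30): heap contents = [25, 30, 47]
push(39): heap contents = [25, 30, 39, 47]
pop() → 25: heap contents = [30, 39, 47]
pop() → 30: heap contents = [39, 47]
push(48): heap contents = [39, 47, 48]
push(4): heap contents = [4, 39, 47, 48]
push(80): heap contents = [4, 39, 47, 48, 80]
pop() → 4: heap contents = [39, 47, 48, 80]

Answer: 39 47 48 80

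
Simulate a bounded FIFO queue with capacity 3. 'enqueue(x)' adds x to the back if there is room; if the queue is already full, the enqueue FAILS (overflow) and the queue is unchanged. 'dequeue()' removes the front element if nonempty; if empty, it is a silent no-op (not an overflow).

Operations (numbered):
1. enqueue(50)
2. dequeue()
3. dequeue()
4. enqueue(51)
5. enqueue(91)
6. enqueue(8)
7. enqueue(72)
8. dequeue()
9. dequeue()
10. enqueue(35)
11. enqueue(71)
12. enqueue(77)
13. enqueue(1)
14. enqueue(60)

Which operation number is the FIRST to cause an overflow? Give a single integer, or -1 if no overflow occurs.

1. enqueue(50): size=1
2. dequeue(): size=0
3. dequeue(): empty, no-op, size=0
4. enqueue(51): size=1
5. enqueue(91): size=2
6. enqueue(8): size=3
7. enqueue(72): size=3=cap → OVERFLOW (fail)
8. dequeue(): size=2
9. dequeue(): size=1
10. enqueue(35): size=2
11. enqueue(71): size=3
12. enqueue(77): size=3=cap → OVERFLOW (fail)
13. enqueue(1): size=3=cap → OVERFLOW (fail)
14. enqueue(60): size=3=cap → OVERFLOW (fail)

Answer: 7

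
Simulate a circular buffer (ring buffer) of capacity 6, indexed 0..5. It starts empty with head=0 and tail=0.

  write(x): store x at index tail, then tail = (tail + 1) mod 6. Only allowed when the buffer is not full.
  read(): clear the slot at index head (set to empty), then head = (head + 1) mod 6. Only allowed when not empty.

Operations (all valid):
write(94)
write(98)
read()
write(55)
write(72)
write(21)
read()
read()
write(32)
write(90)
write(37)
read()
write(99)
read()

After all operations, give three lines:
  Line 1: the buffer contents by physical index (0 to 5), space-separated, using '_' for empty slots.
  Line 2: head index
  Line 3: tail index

Answer: 90 37 99 _ _ 32
5
3

Derivation:
write(94): buf=[94 _ _ _ _ _], head=0, tail=1, size=1
write(98): buf=[94 98 _ _ _ _], head=0, tail=2, size=2
read(): buf=[_ 98 _ _ _ _], head=1, tail=2, size=1
write(55): buf=[_ 98 55 _ _ _], head=1, tail=3, size=2
write(72): buf=[_ 98 55 72 _ _], head=1, tail=4, size=3
write(21): buf=[_ 98 55 72 21 _], head=1, tail=5, size=4
read(): buf=[_ _ 55 72 21 _], head=2, tail=5, size=3
read(): buf=[_ _ _ 72 21 _], head=3, tail=5, size=2
write(32): buf=[_ _ _ 72 21 32], head=3, tail=0, size=3
write(90): buf=[90 _ _ 72 21 32], head=3, tail=1, size=4
write(37): buf=[90 37 _ 72 21 32], head=3, tail=2, size=5
read(): buf=[90 37 _ _ 21 32], head=4, tail=2, size=4
write(99): buf=[90 37 99 _ 21 32], head=4, tail=3, size=5
read(): buf=[90 37 99 _ _ 32], head=5, tail=3, size=4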